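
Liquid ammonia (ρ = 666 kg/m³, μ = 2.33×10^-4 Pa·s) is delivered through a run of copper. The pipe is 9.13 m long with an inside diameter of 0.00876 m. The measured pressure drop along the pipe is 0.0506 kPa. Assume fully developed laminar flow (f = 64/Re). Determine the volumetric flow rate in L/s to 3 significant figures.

For laminar flow, f = 64/Re with Re = ρVD/μ, so Darcy-Weisbach reduces to ΔP = 32μLV/D². Solving for V: V = ΔP·D²/(32μL) = 50.6·(0.00876)²/(32·0.000233·9.13) = 0.05704 m/s.
Check: Re = ρVD/μ = 666·0.05704·0.00876/0.000233 = 1428 < 2300, so the laminar assumption holds.
Q = V·A = 0.05704·(π/4·0.00876²) = 3.438e-06 m³/s = 0.00344 L/s.

Q ≈ 0.00344 L/s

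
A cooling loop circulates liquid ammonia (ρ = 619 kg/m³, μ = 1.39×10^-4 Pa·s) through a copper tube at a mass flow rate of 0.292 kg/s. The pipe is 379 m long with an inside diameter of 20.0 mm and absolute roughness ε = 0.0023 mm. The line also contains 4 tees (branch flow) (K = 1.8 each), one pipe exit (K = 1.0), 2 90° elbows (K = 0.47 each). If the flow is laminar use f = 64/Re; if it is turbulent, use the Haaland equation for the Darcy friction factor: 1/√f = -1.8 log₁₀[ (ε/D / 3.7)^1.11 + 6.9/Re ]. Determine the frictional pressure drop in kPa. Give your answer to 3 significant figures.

A = πD²/4 = π(0.02)²/4 = 0.0003142 m²; mean velocity V = ṁ/(ρA) = 0.292/(619 · 0.0003142) = 1.502 m/s.
Reynolds number Re = ρVD/μ = 619 · 1.502 · 0.02 / 0.000139 = 1.337e+05.
Re > 4000 → turbulent. Relative roughness ε/D = 2.3e-06/0.02 = 0.000115. Haaland: 1/√f = -1.8 log₁₀[(0.000115/3.7)^1.11 + 6.9/1.337e+05] = -1.8 log₁₀[9.92e-06 + 5.16e-05] = 7.58, so f = 0.01741.
Total minor-loss coefficient ΣK = 4·1.8 + 1·1 + 2·0.47 = 9.14.
ΔP = [f·L/D + ΣK]·(ρV²/2) = [0.01741·379/0.02 + 9.14]·(619·1.502²/2) = [329.8 + 9.14]·697.8 = 2.365e+05 Pa.
ΔP = 2.365e+05 Pa = 237 kPa.

ΔP ≈ 237 kPa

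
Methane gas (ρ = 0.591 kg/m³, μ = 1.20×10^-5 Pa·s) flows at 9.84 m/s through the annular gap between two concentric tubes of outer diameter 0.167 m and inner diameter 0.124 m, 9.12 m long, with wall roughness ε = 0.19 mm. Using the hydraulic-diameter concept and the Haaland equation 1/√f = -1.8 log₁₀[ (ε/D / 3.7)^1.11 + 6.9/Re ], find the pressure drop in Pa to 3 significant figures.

Hydraulic diameter D_h = 4A/P = D_o - D_i = 0.167 - 0.124 = 0.043 m.
Re = ρVD_h/μ = 0.591·9.84·0.043/1.2e-05 = 2.084e+04.
ε/D_h = 0.00019/0.043 = 0.00442; Haaland gives 1/√f = -1.8 log₁₀[0.00057+0.000331] = 5.482, so f = 0.03328.
ΔP = f(L/D_h)(ρV²/2) = 0.03328·9.12/0.043·28.61 = 201.9 Pa.

ΔP ≈ 202 Pa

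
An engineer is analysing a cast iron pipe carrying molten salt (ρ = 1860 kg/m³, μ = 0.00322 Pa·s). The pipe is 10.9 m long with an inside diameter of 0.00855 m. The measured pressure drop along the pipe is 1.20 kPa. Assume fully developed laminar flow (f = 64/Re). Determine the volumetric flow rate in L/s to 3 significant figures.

For laminar flow, f = 64/Re with Re = ρVD/μ, so Darcy-Weisbach reduces to ΔP = 32μLV/D². Solving for V: V = ΔP·D²/(32μL) = 1200·(0.00855)²/(32·0.00322·10.9) = 0.07811 m/s.
Check: Re = ρVD/μ = 1860·0.07811·0.00855/0.00322 = 385.7 < 2300, so the laminar assumption holds.
Q = V·A = 0.07811·(π/4·0.00855²) = 4.484e-06 m³/s = 0.00448 L/s.

Q ≈ 0.00448 L/s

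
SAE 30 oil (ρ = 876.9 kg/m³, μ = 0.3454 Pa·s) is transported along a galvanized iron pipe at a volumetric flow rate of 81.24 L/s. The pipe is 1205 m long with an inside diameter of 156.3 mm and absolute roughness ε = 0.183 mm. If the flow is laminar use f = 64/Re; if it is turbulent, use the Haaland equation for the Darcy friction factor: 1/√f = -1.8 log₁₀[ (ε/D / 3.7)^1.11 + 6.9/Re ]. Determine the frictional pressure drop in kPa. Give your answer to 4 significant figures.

ΔP ≈ 2308 kPa

Q = 81.24 L/s = 81.24/1000 = 0.08124 m³/s.
Cross-sectional area A = πD²/4 = π(0.1563)²/4 = 0.01919 m²; mean velocity V = Q/A = 0.08124/0.01919 = 4.234 m/s.
Reynolds number Re = ρVD/μ = 876.9 · 4.234 · 0.1563 / 0.345 = 1680.
Re < 2300 → laminar flow, so f = 64/Re = 64/1680 = 0.03809 (the turbulent correlation is not needed).
Darcy-Weisbach: ΔP = f(L/D)(ρV²/2) = 0.03809·(1205/0.1563)·(876.9·4.234²/2) = 0.03809·7710·7860 = 2.308e+06 Pa.
ΔP = 2.308e+06 Pa = 2308 kPa.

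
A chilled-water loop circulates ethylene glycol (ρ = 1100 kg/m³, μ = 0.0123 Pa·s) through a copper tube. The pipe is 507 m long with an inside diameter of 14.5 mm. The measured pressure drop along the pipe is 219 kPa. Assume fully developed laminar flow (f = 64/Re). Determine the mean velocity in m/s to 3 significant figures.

V ≈ 0.231 m/s

For laminar flow, f = 64/Re with Re = ρVD/μ, so Darcy-Weisbach reduces to ΔP = 32μLV/D². Solving for V: V = ΔP·D²/(32μL) = 2.19e+05·(0.0145)²/(32·0.0123·507) = 0.2307 m/s.
Check: Re = ρVD/μ = 1100·0.2307·0.0145/0.0123 = 299.2 < 2300, so the laminar assumption holds.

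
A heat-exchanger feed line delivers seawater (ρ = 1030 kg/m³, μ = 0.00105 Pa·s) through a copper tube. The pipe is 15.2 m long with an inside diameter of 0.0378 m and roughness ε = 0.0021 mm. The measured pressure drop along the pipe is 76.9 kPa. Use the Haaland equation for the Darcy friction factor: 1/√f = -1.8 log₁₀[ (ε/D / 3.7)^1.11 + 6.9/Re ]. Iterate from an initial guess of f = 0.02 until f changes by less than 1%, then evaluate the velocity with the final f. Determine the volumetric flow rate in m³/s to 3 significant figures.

Q ≈ 0.00537 m³/s

Rearranging Darcy-Weisbach: V = √(2·ΔP·D/(f·L·ρ)). With ε/D = 2.1e-06/0.0378 = 5.56e-05, iterate starting from f = 0.02:
  f = 0.02 → V = √(2·7.69e+04·0.0378/(0.02·15.2·1030)) = 4.309 m/s; Re = ρVD/μ = 1.598e+05; f → 0.01652
  f = 0.01652 → V = 4.741 m/s; Re = 1.758e+05; f → 0.01624
  f = 0.01624 → V = 4.782 m/s; Re = 1.773e+05; f → 0.01621
Converged (Δf/f < 1%). With the final f = 0.01621: V = √(2·7.69e+04·0.0378/(0.01621·15.2·1030)) = 4.786 m/s.
Q = V·A = 4.786·(π/4·0.0378²) = 0.005371 m³/s = 0.00537 m³/s.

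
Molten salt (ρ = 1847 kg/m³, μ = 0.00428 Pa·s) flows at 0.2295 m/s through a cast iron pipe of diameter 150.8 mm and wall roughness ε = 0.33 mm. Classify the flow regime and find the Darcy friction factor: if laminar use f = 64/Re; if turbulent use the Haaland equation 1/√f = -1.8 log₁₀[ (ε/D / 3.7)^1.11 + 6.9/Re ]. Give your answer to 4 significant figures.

Re = ρVD/μ = 1847·0.2295·0.1508/0.00428 = 1.494e+04.
Re > 4000 → turbulent. ε/D = 0.00033/0.1508 = 0.00219; Haaland: 1/√f = -1.8 log₁₀[0.000261 + 0.000462] = 5.653, so f = 0.03129.

f ≈ 0.03129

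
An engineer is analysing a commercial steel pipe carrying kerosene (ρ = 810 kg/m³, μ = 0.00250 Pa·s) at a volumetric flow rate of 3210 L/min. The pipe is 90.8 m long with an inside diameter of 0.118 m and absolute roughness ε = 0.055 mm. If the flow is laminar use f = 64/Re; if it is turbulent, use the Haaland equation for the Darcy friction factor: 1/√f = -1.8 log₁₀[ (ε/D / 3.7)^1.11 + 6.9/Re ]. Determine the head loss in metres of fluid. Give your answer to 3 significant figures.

h_f ≈ 17.4 m

Q = 3210 L/min = 3210/60000 = 0.0535 m³/s.
Cross-sectional area A = πD²/4 = π(0.118)²/4 = 0.01094 m²; mean velocity V = Q/A = 0.0535/0.01094 = 4.892 m/s.
Reynolds number Re = ρVD/μ = 810 · 4.892 · 0.118 / 0.0025 = 1.87e+05.
Re > 4000 → turbulent. Relative roughness ε/D = 5.5e-05/0.118 = 0.000466. Haaland: 1/√f = -1.8 log₁₀[(0.000466/3.7)^1.11 + 6.9/1.87e+05] = -1.8 log₁₀[4.69e-05 + 3.69e-05] = 7.338, so f = 0.01857.
Darcy-Weisbach: ΔP = f(L/D)(ρV²/2) = 0.01857·(90.8/0.118)·(810·4.892²/2) = 0.01857·769.5·9693 = 1.385e+05 Pa.
Head loss h_f = ΔP/(ρg) = 1.385e+05/(810·9.81) = 17.4 m.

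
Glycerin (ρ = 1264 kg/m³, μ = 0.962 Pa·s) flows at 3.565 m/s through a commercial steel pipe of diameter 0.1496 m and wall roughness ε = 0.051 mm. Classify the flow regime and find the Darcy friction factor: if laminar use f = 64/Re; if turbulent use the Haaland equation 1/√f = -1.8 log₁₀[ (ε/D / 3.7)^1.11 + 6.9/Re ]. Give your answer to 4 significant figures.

Re = ρVD/μ = 1264·3.565·0.1496/0.962 = 700.8.
Re < 2300 → laminar, so f = 64/Re = 0.09133 (roughness is irrelevant in laminar flow).

f ≈ 0.09133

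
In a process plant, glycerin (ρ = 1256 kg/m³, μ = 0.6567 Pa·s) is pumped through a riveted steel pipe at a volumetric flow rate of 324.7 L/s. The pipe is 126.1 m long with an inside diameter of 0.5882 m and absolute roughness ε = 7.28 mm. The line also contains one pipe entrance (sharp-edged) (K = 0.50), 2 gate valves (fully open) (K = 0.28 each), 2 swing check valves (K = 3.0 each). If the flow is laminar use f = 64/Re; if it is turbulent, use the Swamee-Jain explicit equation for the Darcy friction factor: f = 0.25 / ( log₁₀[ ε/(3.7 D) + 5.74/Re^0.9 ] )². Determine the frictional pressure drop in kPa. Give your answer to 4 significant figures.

Q = 324.7 L/s = 324.7/1000 = 0.3247 m³/s.
Cross-sectional area A = πD²/4 = π(0.5882)²/4 = 0.2717 m²; mean velocity V = Q/A = 0.3247/0.2717 = 1.195 m/s.
Reynolds number Re = ρVD/μ = 1256 · 1.195 · 0.5882 / 0.657 = 1344.
Re < 2300 → laminar flow, so f = 64/Re = 64/1344 = 0.04761 (the turbulent correlation is not needed).
Total minor-loss coefficient ΣK = 1·0.5 + 2·0.28 + 2·3 = 7.06.
ΔP = [f·L/D + ΣK]·(ρV²/2) = [0.04761·126.1/0.5882 + 7.06]·(1256·1.195²/2) = [10.21 + 7.06]·896.7 = 1.548e+04 Pa.
ΔP = 1.548e+04 Pa = 15.48 kPa.

ΔP ≈ 15.48 kPa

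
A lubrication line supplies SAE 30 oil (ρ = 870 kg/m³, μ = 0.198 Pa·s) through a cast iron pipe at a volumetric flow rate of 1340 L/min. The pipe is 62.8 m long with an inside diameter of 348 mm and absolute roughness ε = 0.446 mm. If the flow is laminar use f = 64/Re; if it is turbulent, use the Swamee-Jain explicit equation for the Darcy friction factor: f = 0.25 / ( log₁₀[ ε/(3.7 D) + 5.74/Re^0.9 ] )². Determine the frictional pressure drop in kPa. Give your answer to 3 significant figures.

ΔP ≈ 0.771 kPa

Q = 1340 L/min = 1340/60000 = 0.02233 m³/s.
Cross-sectional area A = πD²/4 = π(0.348)²/4 = 0.09511 m²; mean velocity V = Q/A = 0.02233/0.09511 = 0.2348 m/s.
Reynolds number Re = ρVD/μ = 870 · 0.2348 · 0.348 / 0.198 = 359.
Re < 2300 → laminar flow, so f = 64/Re = 64/359 = 0.1783 (the turbulent correlation is not needed).
Darcy-Weisbach: ΔP = f(L/D)(ρV²/2) = 0.1783·(62.8/0.348)·(870·0.2348²/2) = 0.1783·180.5·23.98 = 771.5 Pa.
ΔP = 771.5 Pa = 0.771 kPa.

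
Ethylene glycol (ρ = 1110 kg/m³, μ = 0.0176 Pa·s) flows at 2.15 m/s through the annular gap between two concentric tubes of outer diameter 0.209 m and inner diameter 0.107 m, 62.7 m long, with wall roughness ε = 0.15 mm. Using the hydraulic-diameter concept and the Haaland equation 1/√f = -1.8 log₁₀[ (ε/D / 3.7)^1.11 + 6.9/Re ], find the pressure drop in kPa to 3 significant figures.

Hydraulic diameter D_h = 4A/P = D_o - D_i = 0.209 - 0.107 = 0.102 m.
Re = ρVD_h/μ = 1110·2.15·0.102/0.0176 = 1.383e+04.
ε/D_h = 0.00015/0.102 = 0.00147; Haaland gives 1/√f = -1.8 log₁₀[0.000168+0.000499] = 5.717, so f = 0.0306.
ΔP = f(L/D_h)(ρV²/2) = 0.0306·62.7/0.102·2565 = 4.825e+04 Pa.
ΔP = 48.3 kPa.

ΔP ≈ 48.3 kPa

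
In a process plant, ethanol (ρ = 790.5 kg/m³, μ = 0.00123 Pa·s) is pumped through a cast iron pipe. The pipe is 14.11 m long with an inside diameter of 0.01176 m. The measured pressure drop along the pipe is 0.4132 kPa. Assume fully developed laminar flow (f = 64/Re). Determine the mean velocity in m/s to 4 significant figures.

V ≈ 0.1029 m/s

For laminar flow, f = 64/Re with Re = ρVD/μ, so Darcy-Weisbach reduces to ΔP = 32μLV/D². Solving for V: V = ΔP·D²/(32μL) = 413.2·(0.01176)²/(32·0.00123·14.11) = 0.1029 m/s.
Check: Re = ρVD/μ = 790.5·0.1029·0.01176/0.00123 = 777.7 < 2300, so the laminar assumption holds.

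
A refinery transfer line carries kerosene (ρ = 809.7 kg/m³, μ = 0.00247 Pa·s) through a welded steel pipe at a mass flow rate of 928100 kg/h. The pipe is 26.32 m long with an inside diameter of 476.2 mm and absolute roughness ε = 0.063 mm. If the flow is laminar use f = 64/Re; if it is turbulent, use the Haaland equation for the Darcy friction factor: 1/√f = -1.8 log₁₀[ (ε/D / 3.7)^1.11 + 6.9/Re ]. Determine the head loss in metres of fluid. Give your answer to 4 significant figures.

h_f ≈ 0.1410 m

ṁ = 928100 kg/h = 928100/3600 = 257.8 kg/s.
A = πD²/4 = π(0.4762)²/4 = 0.1781 m²; mean velocity V = ṁ/(ρA) = 257.8/(809.7 · 0.1781) = 1.788 m/s.
Reynolds number Re = ρVD/μ = 809.7 · 1.788 · 0.4762 / 0.00247 = 2.791e+05.
Re > 4000 → turbulent. Relative roughness ε/D = 6.3e-05/0.4762 = 0.000132. Haaland: 1/√f = -1.8 log₁₀[(0.000132/3.7)^1.11 + 6.9/2.791e+05] = -1.8 log₁₀[1.16e-05 + 2.47e-05] = 7.992, so f = 0.01566.
Darcy-Weisbach: ΔP = f(L/D)(ρV²/2) = 0.01566·(26.32/0.4762)·(809.7·1.788²/2) = 0.01566·55.27·1294 = 1120 Pa.
Head loss h_f = ΔP/(ρg) = 1120/(809.7·9.81) = 0.1410 m.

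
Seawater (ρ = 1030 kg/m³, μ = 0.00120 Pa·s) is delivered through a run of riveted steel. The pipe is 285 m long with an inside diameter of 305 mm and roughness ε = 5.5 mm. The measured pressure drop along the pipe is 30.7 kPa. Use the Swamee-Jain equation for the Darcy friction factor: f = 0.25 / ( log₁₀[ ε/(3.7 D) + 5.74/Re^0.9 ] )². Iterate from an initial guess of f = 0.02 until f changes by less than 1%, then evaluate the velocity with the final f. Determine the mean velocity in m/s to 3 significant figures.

Rearranging Darcy-Weisbach: V = √(2·ΔP·D/(f·L·ρ)). With ε/D = 0.0055/0.305 = 0.018, iterate starting from f = 0.02:
  f = 0.02 → V = √(2·3.07e+04·0.305/(0.02·285·1030)) = 1.786 m/s; Re = ρVD/μ = 4.676e+05; f → 0.04693
  f = 0.04693 → V = 1.166 m/s; Re = 3.052e+05; f → 0.047
Converged (Δf/f < 1%). With the final f = 0.047: V = √(2·3.07e+04·0.305/(0.047·285·1030)) = 1.165 m/s.

V ≈ 1.17 m/s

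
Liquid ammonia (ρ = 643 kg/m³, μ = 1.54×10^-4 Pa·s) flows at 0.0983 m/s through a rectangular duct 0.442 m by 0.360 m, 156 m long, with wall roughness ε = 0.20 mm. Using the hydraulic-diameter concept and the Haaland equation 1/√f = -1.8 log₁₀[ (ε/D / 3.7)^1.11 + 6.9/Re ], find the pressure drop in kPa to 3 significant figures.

Hydraulic diameter D_h = 4A/P = 4·(0.442·0.36)/(2·(0.442+0.36)) = 0.6365/1.604 = 0.3968 m.
Re = ρVD_h/μ = 643·0.0983·0.3968/0.000154 = 1.629e+05.
ε/D_h = 0.0002/0.3968 = 0.000504; Haaland gives 1/√f = -1.8 log₁₀[5.12e-05+4.24e-05] = 7.252, so f = 0.01901.
ΔP = f(L/D_h)(ρV²/2) = 0.01901·156/0.3968·3.107 = 23.22 Pa.
ΔP = 0.0232 kPa.

ΔP ≈ 0.0232 kPa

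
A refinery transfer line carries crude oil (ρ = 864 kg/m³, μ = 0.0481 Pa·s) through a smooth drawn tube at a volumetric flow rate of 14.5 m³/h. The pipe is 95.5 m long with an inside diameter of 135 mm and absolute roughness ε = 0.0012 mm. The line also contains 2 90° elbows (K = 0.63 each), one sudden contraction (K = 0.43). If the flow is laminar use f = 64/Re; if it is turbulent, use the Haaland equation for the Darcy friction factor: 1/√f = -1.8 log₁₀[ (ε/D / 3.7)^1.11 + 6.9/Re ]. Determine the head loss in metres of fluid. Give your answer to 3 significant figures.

Q = 14.5 m³/h = 14.5/3600 = 0.004028 m³/s.
Cross-sectional area A = πD²/4 = π(0.135)²/4 = 0.01431 m²; mean velocity V = Q/A = 0.004028/0.01431 = 0.2814 m/s.
Reynolds number Re = ρVD/μ = 864 · 0.2814 · 0.135 / 0.0481 = 682.4.
Re < 2300 → laminar flow, so f = 64/Re = 64/682.4 = 0.09379 (the turbulent correlation is not needed).
Total minor-loss coefficient ΣK = 2·0.63 + 1·0.43 = 1.69.
ΔP = [f·L/D + ΣK]·(ρV²/2) = [0.09379·95.5/0.135 + 1.69]·(864·0.2814²/2) = [66.35 + 1.69]·34.21 = 2327 Pa.
Head loss h_f = ΔP/(ρg) = 2327/(864·9.81) = 0.275 m.

h_f ≈ 0.275 m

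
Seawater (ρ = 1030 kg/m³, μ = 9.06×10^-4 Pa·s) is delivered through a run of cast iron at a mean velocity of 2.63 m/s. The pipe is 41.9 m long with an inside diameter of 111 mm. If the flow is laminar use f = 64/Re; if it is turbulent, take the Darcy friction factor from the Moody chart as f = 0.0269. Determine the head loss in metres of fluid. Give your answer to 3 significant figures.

Reynolds number Re = ρVD/μ = 1030 · 2.63 · 0.111 / 0.000906 = 3.319e+05.
Re > 4000 → turbulent; use the Moody-chart value f = 0.0269.
Darcy-Weisbach: ΔP = f(L/D)(ρV²/2) = 0.0269·(41.9/0.111)·(1030·2.63²/2) = 0.0269·377.5·3562 = 3.617e+04 Pa.
Head loss h_f = ΔP/(ρg) = 3.617e+04/(1030·9.81) = 3.58 m.

h_f ≈ 3.58 m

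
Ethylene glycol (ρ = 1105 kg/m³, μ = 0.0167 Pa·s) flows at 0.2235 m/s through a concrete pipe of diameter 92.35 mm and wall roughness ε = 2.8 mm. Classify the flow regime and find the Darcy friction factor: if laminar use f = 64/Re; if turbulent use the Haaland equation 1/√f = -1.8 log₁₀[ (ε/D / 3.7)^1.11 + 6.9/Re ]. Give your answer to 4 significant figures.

Re = ρVD/μ = 1105·0.2235·0.09235/0.0167 = 1366.
Re < 2300 → laminar, so f = 64/Re = 0.04686 (roughness is irrelevant in laminar flow).

f ≈ 0.04686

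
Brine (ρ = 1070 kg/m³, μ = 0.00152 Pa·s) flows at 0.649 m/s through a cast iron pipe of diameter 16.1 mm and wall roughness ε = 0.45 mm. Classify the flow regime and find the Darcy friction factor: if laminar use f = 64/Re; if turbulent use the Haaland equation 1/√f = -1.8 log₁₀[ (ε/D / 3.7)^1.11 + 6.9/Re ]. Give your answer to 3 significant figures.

Re = ρVD/μ = 1070·0.649·0.0161/0.00152 = 7355.
Re > 4000 → turbulent. ε/D = 0.00045/0.0161 = 0.028; Haaland: 1/√f = -1.8 log₁₀[0.00441 + 0.000938] = 4.089, so f = 0.05982.

f ≈ 0.0598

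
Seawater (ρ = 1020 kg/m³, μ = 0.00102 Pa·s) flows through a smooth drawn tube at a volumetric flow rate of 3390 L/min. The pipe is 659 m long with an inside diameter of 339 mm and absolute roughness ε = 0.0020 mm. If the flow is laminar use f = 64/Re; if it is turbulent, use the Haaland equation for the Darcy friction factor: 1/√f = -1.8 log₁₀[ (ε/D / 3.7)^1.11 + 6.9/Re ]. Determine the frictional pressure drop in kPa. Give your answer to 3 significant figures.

Q = 3390 L/min = 3390/60000 = 0.0565 m³/s.
Cross-sectional area A = πD²/4 = π(0.339)²/4 = 0.09026 m²; mean velocity V = Q/A = 0.0565/0.09026 = 0.626 m/s.
Reynolds number Re = ρVD/μ = 1020 · 0.626 · 0.339 / 0.00102 = 2.122e+05.
Re > 4000 → turbulent. Relative roughness ε/D = 2e-06/0.339 = 5.9e-06. Haaland: 1/√f = -1.8 log₁₀[(5.9e-06/3.7)^1.11 + 6.9/2.122e+05] = -1.8 log₁₀[3.67e-07 + 3.25e-05] = 8.069, so f = 0.01536.
Darcy-Weisbach: ΔP = f(L/D)(ρV²/2) = 0.01536·(659/0.339)·(1020·0.626²/2) = 0.01536·1944·199.8 = 5966 Pa.
ΔP = 5966 Pa = 5.97 kPa.

ΔP ≈ 5.97 kPa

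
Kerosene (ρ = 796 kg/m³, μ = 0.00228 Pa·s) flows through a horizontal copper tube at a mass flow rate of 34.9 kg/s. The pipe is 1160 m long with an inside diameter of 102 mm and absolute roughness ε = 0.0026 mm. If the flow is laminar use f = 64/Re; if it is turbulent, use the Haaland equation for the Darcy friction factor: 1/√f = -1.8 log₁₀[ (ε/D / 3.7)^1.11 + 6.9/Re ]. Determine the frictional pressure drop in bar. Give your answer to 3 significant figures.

A = πD²/4 = π(0.102)²/4 = 0.008171 m²; mean velocity V = ṁ/(ρA) = 34.9/(796 · 0.008171) = 5.366 m/s.
Reynolds number Re = ρVD/μ = 796 · 5.366 · 0.102 / 0.00228 = 1.911e+05.
Re > 4000 → turbulent. Relative roughness ε/D = 2.6e-06/0.102 = 2.55e-05. Haaland: 1/√f = -1.8 log₁₀[(2.55e-05/3.7)^1.11 + 6.9/1.911e+05] = -1.8 log₁₀[1.86e-06 + 3.61e-05] = 7.957, so f = 0.01579.
Darcy-Weisbach: ΔP = f(L/D)(ρV²/2) = 0.01579·(1160/0.102)·(796·5.366²/2) = 0.01579·1.137e+04·1.146e+04 = 2.058e+06 Pa.
ΔP = 2.058e+06 Pa = 20.6 bar.

ΔP ≈ 20.6 bar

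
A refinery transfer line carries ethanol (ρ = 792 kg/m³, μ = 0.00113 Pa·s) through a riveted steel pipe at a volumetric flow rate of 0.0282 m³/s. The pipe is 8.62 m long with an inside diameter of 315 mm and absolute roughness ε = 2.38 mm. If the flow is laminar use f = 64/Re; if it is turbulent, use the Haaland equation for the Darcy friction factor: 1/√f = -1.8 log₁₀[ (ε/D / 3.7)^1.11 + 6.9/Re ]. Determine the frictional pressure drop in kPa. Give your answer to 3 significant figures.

Cross-sectional area A = πD²/4 = π(0.315)²/4 = 0.07793 m²; mean velocity V = Q/A = 0.0282/0.07793 = 0.3619 m/s.
Reynolds number Re = ρVD/μ = 792 · 0.3619 · 0.315 / 0.00113 = 7.989e+04.
Re > 4000 → turbulent. Relative roughness ε/D = 0.00238/0.315 = 0.00756. Haaland: 1/√f = -1.8 log₁₀[(0.00756/3.7)^1.11 + 6.9/7.989e+04] = -1.8 log₁₀[0.00103 + 8.64e-05] = 5.312, so f = 0.03544.
Darcy-Weisbach: ΔP = f(L/D)(ρV²/2) = 0.03544·(8.62/0.315)·(792·0.3619²/2) = 0.03544·27.37·51.85 = 50.29 Pa.
ΔP = 50.29 Pa = 0.0503 kPa.

ΔP ≈ 0.0503 kPa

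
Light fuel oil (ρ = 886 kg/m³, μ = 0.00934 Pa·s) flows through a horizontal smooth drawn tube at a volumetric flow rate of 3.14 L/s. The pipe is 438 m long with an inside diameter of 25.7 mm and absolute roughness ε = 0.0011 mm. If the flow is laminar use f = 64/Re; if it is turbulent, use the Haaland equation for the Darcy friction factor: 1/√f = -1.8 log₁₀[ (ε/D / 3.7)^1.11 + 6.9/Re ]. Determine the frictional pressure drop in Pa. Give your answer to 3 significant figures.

Q = 3.14 L/s = 3.14/1000 = 0.00314 m³/s.
Cross-sectional area A = πD²/4 = π(0.0257)²/4 = 0.0005187 m²; mean velocity V = Q/A = 0.00314/0.0005187 = 6.053 m/s.
Reynolds number Re = ρVD/μ = 886 · 6.053 · 0.0257 / 0.00934 = 1.476e+04.
Re > 4000 → turbulent. Relative roughness ε/D = 1.1e-06/0.0257 = 4.28e-05. Haaland: 1/√f = -1.8 log₁₀[(4.28e-05/3.7)^1.11 + 6.9/1.476e+04] = -1.8 log₁₀[3.31e-06 + 0.000468] = 5.989, so f = 0.02788.
Darcy-Weisbach: ΔP = f(L/D)(ρV²/2) = 0.02788·(438/0.0257)·(886·6.053²/2) = 0.02788·1.704e+04·1.623e+04 = 7.713e+06 Pa.

ΔP ≈ 7.71×10^6 Pa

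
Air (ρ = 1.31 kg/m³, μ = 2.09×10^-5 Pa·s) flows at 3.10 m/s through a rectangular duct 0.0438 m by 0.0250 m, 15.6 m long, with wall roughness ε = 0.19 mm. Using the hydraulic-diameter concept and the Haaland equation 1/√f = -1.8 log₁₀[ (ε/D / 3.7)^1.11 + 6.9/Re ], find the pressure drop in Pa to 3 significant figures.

Hydraulic diameter D_h = 4A/P = 4·(0.0438·0.025)/(2·(0.0438+0.025)) = 0.00438/0.1376 = 0.03183 m.
Re = ρVD_h/μ = 1.31·3.1·0.03183/2.09e-05 = 6185.
ε/D_h = 0.00019/0.03183 = 0.00597; Haaland gives 1/√f = -1.8 log₁₀[0.000795+0.00112] = 4.894, so f = 0.04176.
ΔP = f(L/D_h)(ρV²/2) = 0.04176·15.6/0.03183·6.295 = 128.8 Pa.

ΔP ≈ 129 Pa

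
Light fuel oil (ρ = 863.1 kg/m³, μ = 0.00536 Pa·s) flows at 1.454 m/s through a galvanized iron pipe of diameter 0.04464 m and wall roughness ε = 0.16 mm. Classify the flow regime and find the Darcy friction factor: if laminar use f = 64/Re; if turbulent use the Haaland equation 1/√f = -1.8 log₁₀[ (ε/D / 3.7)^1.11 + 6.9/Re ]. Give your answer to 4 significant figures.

f ≈ 0.03537

Re = ρVD/μ = 863.1·1.454·0.04464/0.00536 = 1.045e+04.
Re > 4000 → turbulent. ε/D = 0.00016/0.04464 = 0.00358; Haaland: 1/√f = -1.8 log₁₀[0.000452 + 0.00066] = 5.317, so f = 0.03537.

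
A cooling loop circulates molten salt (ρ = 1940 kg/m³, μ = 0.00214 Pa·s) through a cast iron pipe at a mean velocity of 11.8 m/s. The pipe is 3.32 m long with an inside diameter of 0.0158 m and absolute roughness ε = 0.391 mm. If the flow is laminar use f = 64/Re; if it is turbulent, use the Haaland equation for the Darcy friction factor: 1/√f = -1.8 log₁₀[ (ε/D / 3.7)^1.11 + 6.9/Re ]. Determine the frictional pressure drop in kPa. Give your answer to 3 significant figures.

ΔP ≈ 1510 kPa

Reynolds number Re = ρVD/μ = 1940 · 11.8 · 0.0158 / 0.00214 = 1.69e+05.
Re > 4000 → turbulent. Relative roughness ε/D = 0.000391/0.0158 = 0.0247. Haaland: 1/√f = -1.8 log₁₀[(0.0247/3.7)^1.11 + 6.9/1.69e+05] = -1.8 log₁₀[0.00386 + 4.08e-05] = 4.337, so f = 0.05317.
Darcy-Weisbach: ΔP = f(L/D)(ρV²/2) = 0.05317·(3.32/0.0158)·(1940·11.8²/2) = 0.05317·210.1·1.351e+05 = 1.509e+06 Pa.
ΔP = 1.509e+06 Pa = 1510 kPa.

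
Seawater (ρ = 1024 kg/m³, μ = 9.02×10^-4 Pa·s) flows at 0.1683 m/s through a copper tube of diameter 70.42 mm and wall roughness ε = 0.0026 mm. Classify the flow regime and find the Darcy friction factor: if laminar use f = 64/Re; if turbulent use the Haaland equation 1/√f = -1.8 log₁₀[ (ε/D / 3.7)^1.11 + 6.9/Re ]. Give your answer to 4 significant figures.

Re = ρVD/μ = 1024·0.1683·0.07042/0.000902 = 1.345e+04.
Re > 4000 → turbulent. ε/D = 2.6e-06/0.07042 = 3.69e-05; Haaland: 1/√f = -1.8 log₁₀[2.81e-06 + 0.000513] = 5.918, so f = 0.02856.

f ≈ 0.02856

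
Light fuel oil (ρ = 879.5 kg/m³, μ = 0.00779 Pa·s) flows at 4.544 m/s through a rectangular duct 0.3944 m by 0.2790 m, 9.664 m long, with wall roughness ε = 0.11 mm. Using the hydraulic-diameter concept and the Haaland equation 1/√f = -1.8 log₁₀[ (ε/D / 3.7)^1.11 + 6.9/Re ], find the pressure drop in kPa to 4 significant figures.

ΔP ≈ 4.854 kPa

Hydraulic diameter D_h = 4A/P = 4·(0.3944·0.279)/(2·(0.3944+0.279)) = 0.4402/1.347 = 0.3268 m.
Re = ρVD_h/μ = 879.5·4.544·0.3268/0.00779 = 1.677e+05.
ε/D_h = 0.00011/0.3268 = 0.000337; Haaland gives 1/√f = -1.8 log₁₀[3.27e-05+4.12e-05] = 7.437, so f = 0.01808.
ΔP = f(L/D_h)(ρV²/2) = 0.01808·9.664/0.3268·9080 = 4854 Pa.
ΔP = 4.854 kPa.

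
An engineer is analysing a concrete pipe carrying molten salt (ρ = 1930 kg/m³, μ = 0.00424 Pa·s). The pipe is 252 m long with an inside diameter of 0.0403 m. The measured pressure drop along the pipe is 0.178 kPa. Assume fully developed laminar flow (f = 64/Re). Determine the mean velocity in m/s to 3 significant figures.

V ≈ 0.00846 m/s

For laminar flow, f = 64/Re with Re = ρVD/μ, so Darcy-Weisbach reduces to ΔP = 32μLV/D². Solving for V: V = ΔP·D²/(32μL) = 178·(0.0403)²/(32·0.00424·252) = 0.008455 m/s.
Check: Re = ρVD/μ = 1930·0.008455·0.0403/0.00424 = 155.1 < 2300, so the laminar assumption holds.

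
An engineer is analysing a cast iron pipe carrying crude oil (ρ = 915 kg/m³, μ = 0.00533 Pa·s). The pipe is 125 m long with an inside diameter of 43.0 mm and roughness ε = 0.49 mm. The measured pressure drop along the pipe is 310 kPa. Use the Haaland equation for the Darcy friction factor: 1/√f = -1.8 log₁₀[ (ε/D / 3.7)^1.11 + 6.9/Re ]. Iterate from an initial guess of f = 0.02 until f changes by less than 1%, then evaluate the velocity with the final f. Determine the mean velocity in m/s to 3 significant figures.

Rearranging Darcy-Weisbach: V = √(2·ΔP·D/(f·L·ρ)). With ε/D = 0.00049/0.043 = 0.0114, iterate starting from f = 0.02:
  f = 0.02 → V = √(2·3.1e+05·0.043/(0.02·125·915)) = 3.414 m/s; Re = ρVD/μ = 2.52e+04; f → 0.04171
  f = 0.04171 → V = 2.364 m/s; Re = 1.745e+04; f → 0.04254
  f = 0.04254 → V = 2.341 m/s; Re = 1.728e+04; f → 0.04257
Converged (Δf/f < 1%). With the final f = 0.04257: V = √(2·3.1e+05·0.043/(0.04257·125·915)) = 2.34 m/s.

V ≈ 2.34 m/s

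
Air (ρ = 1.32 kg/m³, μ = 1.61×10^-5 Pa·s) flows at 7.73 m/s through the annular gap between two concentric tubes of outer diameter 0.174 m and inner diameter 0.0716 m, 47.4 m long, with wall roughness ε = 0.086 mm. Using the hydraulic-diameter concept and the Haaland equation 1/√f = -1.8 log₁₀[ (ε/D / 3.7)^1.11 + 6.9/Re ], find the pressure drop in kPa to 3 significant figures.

Hydraulic diameter D_h = 4A/P = D_o - D_i = 0.174 - 0.0716 = 0.1024 m.
Re = ρVD_h/μ = 1.32·7.73·0.1024/1.61e-05 = 6.49e+04.
ε/D_h = 8.6e-05/0.1024 = 0.00084; Haaland gives 1/√f = -1.8 log₁₀[9.02e-05+0.000106] = 6.672, so f = 0.02246.
ΔP = f(L/D_h)(ρV²/2) = 0.02246·47.4/0.1024·39.44 = 410.1 Pa.
ΔP = 0.410 kPa.

ΔP ≈ 0.410 kPa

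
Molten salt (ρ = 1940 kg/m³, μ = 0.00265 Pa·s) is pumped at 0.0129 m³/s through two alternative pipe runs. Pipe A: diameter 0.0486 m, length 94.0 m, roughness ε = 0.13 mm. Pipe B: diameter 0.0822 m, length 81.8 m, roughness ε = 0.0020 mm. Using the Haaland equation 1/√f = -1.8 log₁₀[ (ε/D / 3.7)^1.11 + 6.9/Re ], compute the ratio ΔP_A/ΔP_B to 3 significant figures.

Pipe A: V = Q/A = 0.0129/0.001855 = 6.954 m/s; Re = 2.474e+05; ε/D = 0.00267; Haaland → f = 0.02592; ΔP_A = f(L/D)(ρV²/2) = 2.351e+06 Pa.
Pipe B: V = Q/A = 0.0129/0.005307 = 2.431 m/s; Re = 1.463e+05; ε/D = 2.43e-05; Haaland → f = 0.01661; ΔP_B = f(L/D)(ρV²/2) = 9.475e+04 Pa.
ΔP_A/ΔP_B = 2.351e+06/9.475e+04 = 24.8.

ΔP_A/ΔP_B ≈ 24.8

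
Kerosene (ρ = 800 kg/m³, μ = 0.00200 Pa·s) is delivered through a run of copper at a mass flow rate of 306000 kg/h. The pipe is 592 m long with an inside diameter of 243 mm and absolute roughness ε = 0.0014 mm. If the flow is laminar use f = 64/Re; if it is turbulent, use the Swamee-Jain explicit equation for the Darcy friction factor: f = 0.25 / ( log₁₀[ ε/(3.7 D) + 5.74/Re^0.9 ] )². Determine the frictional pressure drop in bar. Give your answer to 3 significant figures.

ΔP ≈ 0.781 bar

ṁ = 306000 kg/h = 306000/3600 = 85 kg/s.
A = πD²/4 = π(0.243)²/4 = 0.04638 m²; mean velocity V = ṁ/(ρA) = 85/(800 · 0.04638) = 2.291 m/s.
Reynolds number Re = ρVD/μ = 800 · 2.291 · 0.243 / 0.002 = 2.227e+05.
Re > 4000 → turbulent. Relative roughness ε/D = 1.4e-06/0.243 = 5.76e-06. Swamee-Jain: f = 0.25/(log₁₀[5.76e-06/3.7 + 5.74/2.227e+05^0.9])² = 0.25/(log₁₀[1.56e-06 + 8.83e-05])² = 0.25/(-4.046)² = 0.01527.
Darcy-Weisbach: ΔP = f(L/D)(ρV²/2) = 0.01527·(592/0.243)·(800·2.291²/2) = 0.01527·2436·2099 = 7.81e+04 Pa.
ΔP = 7.81e+04 Pa = 0.781 bar.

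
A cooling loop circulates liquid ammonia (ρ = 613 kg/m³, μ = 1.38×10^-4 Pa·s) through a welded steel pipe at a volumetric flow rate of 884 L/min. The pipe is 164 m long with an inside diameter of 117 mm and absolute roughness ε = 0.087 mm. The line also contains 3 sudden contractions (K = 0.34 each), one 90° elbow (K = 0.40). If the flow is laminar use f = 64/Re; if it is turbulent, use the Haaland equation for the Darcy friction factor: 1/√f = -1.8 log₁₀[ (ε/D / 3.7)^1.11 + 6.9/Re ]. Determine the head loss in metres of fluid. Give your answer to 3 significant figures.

h_f ≈ 2.66 m

Q = 884 L/min = 884/60000 = 0.01473 m³/s.
Cross-sectional area A = πD²/4 = π(0.117)²/4 = 0.01075 m²; mean velocity V = Q/A = 0.01473/0.01075 = 1.37 m/s.
Reynolds number Re = ρVD/μ = 613 · 1.37 · 0.117 / 0.000138 = 7.122e+05.
Re > 4000 → turbulent. Relative roughness ε/D = 8.7e-05/0.117 = 0.000744. Haaland: 1/√f = -1.8 log₁₀[(0.000744/3.7)^1.11 + 6.9/7.122e+05] = -1.8 log₁₀[7.88e-05 + 9.69e-06] = 7.296, so f = 0.01879.
Total minor-loss coefficient ΣK = 3·0.34 + 1·0.4 = 1.42.
ΔP = [f·L/D + ΣK]·(ρV²/2) = [0.01879·164/0.117 + 1.42]·(613·1.37²/2) = [26.33 + 1.42]·575.6 = 1.598e+04 Pa.
Head loss h_f = ΔP/(ρg) = 1.598e+04/(613·9.81) = 2.66 m.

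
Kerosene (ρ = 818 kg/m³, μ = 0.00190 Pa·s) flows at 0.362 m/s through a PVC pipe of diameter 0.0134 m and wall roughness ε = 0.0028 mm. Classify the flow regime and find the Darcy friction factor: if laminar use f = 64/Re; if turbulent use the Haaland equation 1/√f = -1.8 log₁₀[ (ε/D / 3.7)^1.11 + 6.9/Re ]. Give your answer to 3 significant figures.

Re = ρVD/μ = 818·0.362·0.0134/0.0019 = 2088.
Re < 2300 → laminar, so f = 64/Re = 0.03065 (roughness is irrelevant in laminar flow).

f ≈ 0.0306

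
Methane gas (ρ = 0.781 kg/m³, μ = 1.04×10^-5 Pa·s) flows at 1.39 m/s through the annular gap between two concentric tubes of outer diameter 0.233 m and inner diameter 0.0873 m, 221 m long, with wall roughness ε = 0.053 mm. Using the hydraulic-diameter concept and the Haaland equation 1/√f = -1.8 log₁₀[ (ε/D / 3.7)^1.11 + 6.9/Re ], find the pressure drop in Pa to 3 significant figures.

ΔP ≈ 32.2 Pa

Hydraulic diameter D_h = 4A/P = D_o - D_i = 0.233 - 0.0873 = 0.1457 m.
Re = ρVD_h/μ = 0.781·1.39·0.1457/1.04e-05 = 1.521e+04.
ε/D_h = 5.3e-05/0.1457 = 0.000364; Haaland gives 1/√f = -1.8 log₁₀[3.56e-05+0.000454] = 5.959, so f = 0.02816.
ΔP = f(L/D_h)(ρV²/2) = 0.02816·221/0.1457·0.7545 = 32.23 Pa.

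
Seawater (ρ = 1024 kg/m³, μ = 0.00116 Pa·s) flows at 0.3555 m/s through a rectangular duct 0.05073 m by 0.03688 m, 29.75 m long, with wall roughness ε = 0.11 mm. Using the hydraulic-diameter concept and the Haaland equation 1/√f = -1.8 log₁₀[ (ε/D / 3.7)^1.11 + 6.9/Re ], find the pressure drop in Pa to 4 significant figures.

Hydraulic diameter D_h = 4A/P = 4·(0.05073·0.03688)/(2·(0.05073+0.03688)) = 0.007484/0.1752 = 0.04271 m.
Re = ρVD_h/μ = 1024·0.3555·0.04271/0.00116 = 1.34e+04.
ε/D_h = 0.00011/0.04271 = 0.00258; Haaland gives 1/√f = -1.8 log₁₀[0.000313+0.000515] = 5.548, so f = 0.03249.
ΔP = f(L/D_h)(ρV²/2) = 0.03249·29.75/0.04271·64.71 = 1464 Pa.

ΔP ≈ 1464 Pa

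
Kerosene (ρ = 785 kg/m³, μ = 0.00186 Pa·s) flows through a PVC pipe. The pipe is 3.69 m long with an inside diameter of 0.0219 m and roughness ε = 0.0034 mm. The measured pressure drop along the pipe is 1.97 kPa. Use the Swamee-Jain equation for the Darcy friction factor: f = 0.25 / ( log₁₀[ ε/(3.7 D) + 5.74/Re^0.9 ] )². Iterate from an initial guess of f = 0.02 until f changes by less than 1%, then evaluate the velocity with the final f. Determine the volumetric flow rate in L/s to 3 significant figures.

Rearranging Darcy-Weisbach: V = √(2·ΔP·D/(f·L·ρ)). With ε/D = 3.4e-06/0.0219 = 0.000155, iterate starting from f = 0.02:
  f = 0.02 → V = √(2·1970·0.0219/(0.02·3.69·785)) = 1.22 m/s; Re = ρVD/μ = 1.128e+04; f → 0.03026
  f = 0.03026 → V = 0.9922 m/s; Re = 9170; f → 0.03199
  f = 0.03199 → V = 0.965 m/s; Re = 8920; f → 0.03223
Converged (Δf/f < 1%). With the final f = 0.03223: V = √(2·1970·0.0219/(0.03223·3.69·785)) = 0.9614 m/s.
Q = V·A = 0.9614·(π/4·0.0219²) = 0.0003621 m³/s = 0.362 L/s.

Q ≈ 0.362 L/s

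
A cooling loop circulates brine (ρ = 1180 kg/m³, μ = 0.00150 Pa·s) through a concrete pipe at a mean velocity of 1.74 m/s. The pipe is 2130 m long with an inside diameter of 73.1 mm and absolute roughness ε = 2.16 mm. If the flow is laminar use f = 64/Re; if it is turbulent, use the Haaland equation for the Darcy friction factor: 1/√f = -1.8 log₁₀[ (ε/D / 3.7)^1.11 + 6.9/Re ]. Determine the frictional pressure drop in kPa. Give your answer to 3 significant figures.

Reynolds number Re = ρVD/μ = 1180 · 1.74 · 0.0731 / 0.0015 = 1.001e+05.
Re > 4000 → turbulent. Relative roughness ε/D = 0.00216/0.0731 = 0.0295. Haaland: 1/√f = -1.8 log₁₀[(0.0295/3.7)^1.11 + 6.9/1.001e+05] = -1.8 log₁₀[0.00469 + 6.9e-05] = 4.18, so f = 0.05724.
Darcy-Weisbach: ΔP = f(L/D)(ρV²/2) = 0.05724·(2130/0.0731)·(1180·1.74²/2) = 0.05724·2.914e+04·1786 = 2.979e+06 Pa.
ΔP = 2.979e+06 Pa = 2980 kPa.

ΔP ≈ 2980 kPa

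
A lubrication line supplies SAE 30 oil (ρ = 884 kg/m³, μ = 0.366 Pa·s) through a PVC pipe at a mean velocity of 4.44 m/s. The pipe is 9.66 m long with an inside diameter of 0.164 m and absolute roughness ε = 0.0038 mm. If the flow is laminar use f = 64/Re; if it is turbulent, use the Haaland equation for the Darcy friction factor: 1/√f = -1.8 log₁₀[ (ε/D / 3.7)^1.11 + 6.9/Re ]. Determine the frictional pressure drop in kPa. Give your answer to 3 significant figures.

Reynolds number Re = ρVD/μ = 884 · 4.44 · 0.164 / 0.366 = 1759.
Re < 2300 → laminar flow, so f = 64/Re = 64/1759 = 0.03639 (the turbulent correlation is not needed).
Darcy-Weisbach: ΔP = f(L/D)(ρV²/2) = 0.03639·(9.66/0.164)·(884·4.44²/2) = 0.03639·58.9·8713 = 1.868e+04 Pa.
ΔP = 1.868e+04 Pa = 18.7 kPa.

ΔP ≈ 18.7 kPa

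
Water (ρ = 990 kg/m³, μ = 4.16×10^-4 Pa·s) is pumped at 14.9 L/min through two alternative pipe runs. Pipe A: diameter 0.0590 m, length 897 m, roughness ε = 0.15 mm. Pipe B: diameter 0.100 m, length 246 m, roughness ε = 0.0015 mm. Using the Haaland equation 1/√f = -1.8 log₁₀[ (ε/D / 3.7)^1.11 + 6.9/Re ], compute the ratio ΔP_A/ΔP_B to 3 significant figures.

ΔP_A/ΔP_B ≈ 49.9

Pipe A: V = Q/A = 0.0002483/0.002734 = 0.09083 m/s; Re = 1.275e+04; ε/D = 0.00254; Haaland → f = 0.03273; ΔP_A = f(L/D)(ρV²/2) = 2032 Pa.
Pipe B: V = Q/A = 0.0002483/0.007854 = 0.03162 m/s; Re = 7525; ε/D = 1.5e-05; Haaland → f = 0.03346; ΔP_B = f(L/D)(ρV²/2) = 40.73 Pa.
ΔP_A/ΔP_B = 2032/40.73 = 49.9.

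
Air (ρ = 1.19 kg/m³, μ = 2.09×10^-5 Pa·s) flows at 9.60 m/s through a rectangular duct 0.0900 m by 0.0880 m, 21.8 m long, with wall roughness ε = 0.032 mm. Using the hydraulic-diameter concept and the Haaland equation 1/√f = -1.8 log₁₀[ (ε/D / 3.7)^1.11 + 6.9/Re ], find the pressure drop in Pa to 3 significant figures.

Hydraulic diameter D_h = 4A/P = 4·(0.09·0.088)/(2·(0.09+0.088)) = 0.03168/0.356 = 0.08899 m.
Re = ρVD_h/μ = 1.19·9.6·0.08899/2.09e-05 = 4.864e+04.
ε/D_h = 3.2e-05/0.08899 = 0.00036; Haaland gives 1/√f = -1.8 log₁₀[3.52e-05+0.000142] = 6.754, so f = 0.02193.
ΔP = f(L/D_h)(ρV²/2) = 0.02193·21.8/0.08899·54.84 = 294.5 Pa.

ΔP ≈ 295 Pa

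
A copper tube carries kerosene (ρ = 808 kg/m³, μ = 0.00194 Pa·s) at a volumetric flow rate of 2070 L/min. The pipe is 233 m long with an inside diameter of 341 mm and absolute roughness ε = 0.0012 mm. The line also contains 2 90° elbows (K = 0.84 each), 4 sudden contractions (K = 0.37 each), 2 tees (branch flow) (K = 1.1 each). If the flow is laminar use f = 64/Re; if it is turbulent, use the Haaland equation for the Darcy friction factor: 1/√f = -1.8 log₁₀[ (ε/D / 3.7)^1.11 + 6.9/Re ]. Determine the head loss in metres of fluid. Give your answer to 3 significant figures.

Q = 2070 L/min = 2070/60000 = 0.0345 m³/s.
Cross-sectional area A = πD²/4 = π(0.341)²/4 = 0.09133 m²; mean velocity V = Q/A = 0.0345/0.09133 = 0.3778 m/s.
Reynolds number Re = ρVD/μ = 808 · 0.3778 · 0.341 / 0.00194 = 5.365e+04.
Re > 4000 → turbulent. Relative roughness ε/D = 1.2e-06/0.341 = 3.52e-06. Haaland: 1/√f = -1.8 log₁₀[(3.52e-06/3.7)^1.11 + 6.9/5.365e+04] = -1.8 log₁₀[2.07e-07 + 0.000129] = 7.002, so f = 0.0204.
Total minor-loss coefficient ΣK = 2·0.84 + 4·0.37 + 2·1.1 = 5.36.
ΔP = [f·L/D + ΣK]·(ρV²/2) = [0.0204·233/0.341 + 5.36]·(808·0.3778²/2) = [13.94 + 5.36]·57.65 = 1112 Pa.
Head loss h_f = ΔP/(ρg) = 1112/(808·9.81) = 0.140 m.

h_f ≈ 0.140 m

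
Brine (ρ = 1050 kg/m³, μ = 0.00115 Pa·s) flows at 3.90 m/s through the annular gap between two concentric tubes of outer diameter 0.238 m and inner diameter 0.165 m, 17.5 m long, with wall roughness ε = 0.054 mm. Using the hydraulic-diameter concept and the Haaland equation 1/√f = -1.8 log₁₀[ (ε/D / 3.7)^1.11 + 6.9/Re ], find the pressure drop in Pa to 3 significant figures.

Hydraulic diameter D_h = 4A/P = D_o - D_i = 0.238 - 0.165 = 0.073 m.
Re = ρVD_h/μ = 1050·3.9·0.073/0.00115 = 2.599e+05.
ε/D_h = 5.4e-05/0.073 = 0.00074; Haaland gives 1/√f = -1.8 log₁₀[7.83e-05+2.65e-05] = 7.163, so f = 0.01949.
ΔP = f(L/D_h)(ρV²/2) = 0.01949·17.5/0.073·7985 = 3.731e+04 Pa.

ΔP ≈ 37300 Pa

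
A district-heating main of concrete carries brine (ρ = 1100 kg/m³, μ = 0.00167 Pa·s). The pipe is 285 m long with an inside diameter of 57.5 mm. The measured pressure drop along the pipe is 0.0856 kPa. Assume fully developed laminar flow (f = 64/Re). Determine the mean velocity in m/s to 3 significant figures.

V ≈ 0.0186 m/s

For laminar flow, f = 64/Re with Re = ρVD/μ, so Darcy-Weisbach reduces to ΔP = 32μLV/D². Solving for V: V = ΔP·D²/(32μL) = 85.6·(0.0575)²/(32·0.00167·285) = 0.01858 m/s.
Check: Re = ρVD/μ = 1100·0.01858·0.0575/0.00167 = 703.8 < 2300, so the laminar assumption holds.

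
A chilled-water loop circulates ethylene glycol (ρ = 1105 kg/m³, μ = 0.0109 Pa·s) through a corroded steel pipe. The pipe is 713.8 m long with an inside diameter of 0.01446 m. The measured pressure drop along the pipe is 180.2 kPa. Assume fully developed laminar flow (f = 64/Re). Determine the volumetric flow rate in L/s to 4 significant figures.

For laminar flow, f = 64/Re with Re = ρVD/μ, so Darcy-Weisbach reduces to ΔP = 32μLV/D². Solving for V: V = ΔP·D²/(32μL) = 1.802e+05·(0.01446)²/(32·0.0109·713.8) = 0.1513 m/s.
Check: Re = ρVD/μ = 1105·0.1513·0.01446/0.0109 = 221.8 < 2300, so the laminar assumption holds.
Q = V·A = 0.1513·(π/4·0.01446²) = 2.485e-05 m³/s = 0.02485 L/s.

Q ≈ 0.02485 L/s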